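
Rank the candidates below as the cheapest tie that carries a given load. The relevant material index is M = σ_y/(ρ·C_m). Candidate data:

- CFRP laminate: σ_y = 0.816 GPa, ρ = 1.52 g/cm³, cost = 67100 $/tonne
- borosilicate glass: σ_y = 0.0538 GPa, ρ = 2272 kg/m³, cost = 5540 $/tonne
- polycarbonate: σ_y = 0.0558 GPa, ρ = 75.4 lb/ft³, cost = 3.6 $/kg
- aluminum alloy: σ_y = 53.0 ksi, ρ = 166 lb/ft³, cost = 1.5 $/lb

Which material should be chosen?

Normalizing units and computing the index:
  CFRP laminate: σ_y = 816.0 MPa, ρ = 1520 kg/m³, cost = 67.10 $/kg
  borosilicate glass: σ_y = 53.80 MPa, ρ = 2272 kg/m³, cost = 5.540 $/kg
  polycarbonate: σ_y = 55.80 MPa, ρ = 1208 kg/m³, cost = 3.600 $/kg
  aluminum alloy: σ_y = 365.4 MPa, ρ = 2659 kg/m³, cost = 3.307 $/kg
  aluminum alloy: M = 41.6 kN·m per $
  polycarbonate: M = 12.8 kN·m per $
  CFRP laminate: M = 8.00 kN·m per $
  borosilicate glass: M = 4.27 kN·m per $
Aluminum alloy has the largest M.

aluminum alloy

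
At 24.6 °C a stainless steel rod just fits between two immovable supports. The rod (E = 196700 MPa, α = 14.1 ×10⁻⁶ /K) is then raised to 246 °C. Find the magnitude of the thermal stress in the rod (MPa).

614 MPa

E = 196700 MPa = 196.7 GPa.
ΔT = 221.4 K. Constrained thermal stress σ = E·α·ΔT = 196.7×10³ MPa × 14.1×10⁻⁶ × 221.4 = 614 MPa (compressive).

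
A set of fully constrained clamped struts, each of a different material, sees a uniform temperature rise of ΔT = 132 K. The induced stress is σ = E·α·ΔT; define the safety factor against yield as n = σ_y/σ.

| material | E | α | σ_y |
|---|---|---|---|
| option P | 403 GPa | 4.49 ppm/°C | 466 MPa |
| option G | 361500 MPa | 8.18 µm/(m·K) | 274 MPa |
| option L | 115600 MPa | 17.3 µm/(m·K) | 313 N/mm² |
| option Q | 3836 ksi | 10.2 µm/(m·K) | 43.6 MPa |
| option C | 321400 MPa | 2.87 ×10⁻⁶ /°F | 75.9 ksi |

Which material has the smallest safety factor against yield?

option G

In consistent units (E in GPa, α in ×10⁻⁶/K, σ_y in MPa):
  option P: E = 403.0, α = 4.49, σ_y = 466.0 → σ = 239 MPa, n = 1.95
  option G: E = 361.5, α = 8.18, σ_y = 274.0 → σ = 390 MPa, n = 0.702
  option L: E = 115.6, α = 17.3, σ_y = 313.0 → σ = 264 MPa, n = 1.19
  option Q: E = 26.45, α = 10.2, σ_y = 43.60 → σ = 35.6 MPa, n = 1.22
  option C: E = 321.4, α = 5.17, σ_y = 523.3 → σ = 219 MPa, n = 2.39
The minimum is option G at n = 0.702.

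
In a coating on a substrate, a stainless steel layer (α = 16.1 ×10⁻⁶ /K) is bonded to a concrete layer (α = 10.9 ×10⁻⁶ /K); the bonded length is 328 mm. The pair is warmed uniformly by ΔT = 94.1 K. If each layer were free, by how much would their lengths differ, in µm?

Δα = |16.1 − 10.9|×10⁻⁶/K = 5.20×10⁻⁶/K.
ΔL_mismatch = Δα·L·ΔT = 5.20×10⁻⁶ × 328.0 mm × 94.1 K = 160 µm.

160 µm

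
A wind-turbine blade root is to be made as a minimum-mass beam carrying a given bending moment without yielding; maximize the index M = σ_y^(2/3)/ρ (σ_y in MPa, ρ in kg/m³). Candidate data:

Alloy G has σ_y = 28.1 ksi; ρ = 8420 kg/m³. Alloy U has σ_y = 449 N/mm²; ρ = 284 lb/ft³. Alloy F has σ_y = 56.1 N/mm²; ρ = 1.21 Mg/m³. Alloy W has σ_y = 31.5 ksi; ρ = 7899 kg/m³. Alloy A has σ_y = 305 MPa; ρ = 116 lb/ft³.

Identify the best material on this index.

alloy A

In SI units:
  alloy G: σ_y = 193.7 MPa, ρ = 8420 kg/m³
  alloy U: σ_y = 449.0 MPa, ρ = 4549 kg/m³
  alloy F: σ_y = 56.10 MPa, ρ = 1210 kg/m³
  alloy W: σ_y = 217.2 MPa, ρ = 7899 kg/m³
  alloy A: σ_y = 305.0 MPa, ρ = 1858 kg/m³
  alloy A: M = 24.4×10⁻³
  alloy U: M = 12.9×10⁻³
  alloy F: M = 12.1×10⁻³
  alloy W: M = 4.57×10⁻³
  alloy G: M = 3.98×10⁻³
Alloy A ranks first.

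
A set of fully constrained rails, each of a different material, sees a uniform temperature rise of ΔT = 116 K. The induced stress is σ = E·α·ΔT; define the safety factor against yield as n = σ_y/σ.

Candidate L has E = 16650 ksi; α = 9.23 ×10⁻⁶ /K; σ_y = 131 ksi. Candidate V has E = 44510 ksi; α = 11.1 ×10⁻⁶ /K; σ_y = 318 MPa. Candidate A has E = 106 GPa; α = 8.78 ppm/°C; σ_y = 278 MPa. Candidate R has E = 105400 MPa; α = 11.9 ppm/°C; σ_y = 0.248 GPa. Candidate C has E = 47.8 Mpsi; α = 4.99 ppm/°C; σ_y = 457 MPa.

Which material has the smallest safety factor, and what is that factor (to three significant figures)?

Per material, after unit conversion:
  candidate L: E = 114.8, α = 9.23, σ_y = 903.2 → σ = 123 MPa, n = 7.35
  candidate V: E = 306.9, α = 11.1, σ_y = 318.0 → σ = 395 MPa, n = 0.805
  candidate A: E = 106.0, α = 8.78, σ_y = 278.0 → σ = 108 MPa, n = 2.58
  candidate R: E = 105.4, α = 11.9, σ_y = 248.0 → σ = 145 MPa, n = 1.70
  candidate C: E = 329.6, α = 4.99, σ_y = 457.0 → σ = 191 MPa, n = 2.40
Smallest n: candidate V with n = 0.805.

candidate V, n = 0.805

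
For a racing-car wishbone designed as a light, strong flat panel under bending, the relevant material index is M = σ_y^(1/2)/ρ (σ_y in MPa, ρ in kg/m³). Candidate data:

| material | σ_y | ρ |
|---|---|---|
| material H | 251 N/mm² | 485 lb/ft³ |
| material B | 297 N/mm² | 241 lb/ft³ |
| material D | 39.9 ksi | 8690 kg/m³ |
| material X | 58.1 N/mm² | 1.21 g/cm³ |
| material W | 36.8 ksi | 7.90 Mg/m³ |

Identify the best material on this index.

material X

After converting to SI:
  material H: σ_y = 251.0 MPa, ρ = 7769 kg/m³
  material B: σ_y = 297.0 MPa, ρ = 3860 kg/m³
  material D: σ_y = 275.1 MPa, ρ = 8690 kg/m³
  material X: σ_y = 58.10 MPa, ρ = 1210 kg/m³
  material W: σ_y = 253.7 MPa, ρ = 7900 kg/m³
  material X: M = 6.30×10⁻³
  material B: M = 4.46×10⁻³
  material H: M = 2.04×10⁻³
  material W: M = 2.02×10⁻³
  material D: M = 1.91×10⁻³
Highest index: material X.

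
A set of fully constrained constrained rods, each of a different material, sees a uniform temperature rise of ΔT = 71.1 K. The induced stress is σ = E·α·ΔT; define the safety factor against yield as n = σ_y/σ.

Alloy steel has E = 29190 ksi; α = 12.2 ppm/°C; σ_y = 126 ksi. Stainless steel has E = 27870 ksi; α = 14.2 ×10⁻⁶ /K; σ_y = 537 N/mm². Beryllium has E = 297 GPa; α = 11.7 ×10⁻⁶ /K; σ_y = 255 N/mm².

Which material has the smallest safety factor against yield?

beryllium

In consistent units (E in GPa, α in ×10⁻⁶/K, σ_y in MPa):
  alloy steel: E = 201.3, α = 12.2, σ_y = 868.7 → σ = 175 MPa, n = 4.98
  stainless steel: E = 192.2, α = 14.2, σ_y = 537.0 → σ = 194 MPa, n = 2.77
  beryllium: E = 297.0, α = 11.7, σ_y = 255.0 → σ = 247 MPa, n = 1.03
Beryllium has the lowest safety factor, n = 1.03.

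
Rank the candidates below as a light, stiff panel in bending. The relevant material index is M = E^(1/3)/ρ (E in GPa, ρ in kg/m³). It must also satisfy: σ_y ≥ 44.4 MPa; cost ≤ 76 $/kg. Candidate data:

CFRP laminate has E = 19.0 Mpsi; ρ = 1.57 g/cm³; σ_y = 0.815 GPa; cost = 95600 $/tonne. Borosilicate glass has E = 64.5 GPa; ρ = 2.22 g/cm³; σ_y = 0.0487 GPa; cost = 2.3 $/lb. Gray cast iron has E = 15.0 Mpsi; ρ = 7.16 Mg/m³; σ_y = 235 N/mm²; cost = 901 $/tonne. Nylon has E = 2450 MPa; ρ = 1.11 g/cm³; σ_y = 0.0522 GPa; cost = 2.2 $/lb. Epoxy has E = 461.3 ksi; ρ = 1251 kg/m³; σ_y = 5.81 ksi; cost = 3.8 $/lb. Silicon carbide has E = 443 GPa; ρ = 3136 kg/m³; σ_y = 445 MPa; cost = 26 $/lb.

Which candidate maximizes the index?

Screen on constraints: σ_y ≥ 44.4 MPa; cost ≤ 76 $/kg. Survivors: borosilicate glass, gray cast iron, nylon, silicon carbide.
Putting every candidate on a common basis:
  borosilicate glass: E = 64.50 GPa, ρ = 2220 kg/m³
  gray cast iron: E = 103.4 GPa, ρ = 7160 kg/m³
  nylon: E = 2.450 GPa, ρ = 1110 kg/m³
  silicon carbide: E = 443.0 GPa, ρ = 3136 kg/m³
  silicon carbide: M = 2.43×10⁻³
  borosilicate glass: M = 1.81×10⁻³
  nylon: M = 1.21×10⁻³
  gray cast iron: M = 0.656×10⁻³
The maximum is for silicon carbide.

silicon carbide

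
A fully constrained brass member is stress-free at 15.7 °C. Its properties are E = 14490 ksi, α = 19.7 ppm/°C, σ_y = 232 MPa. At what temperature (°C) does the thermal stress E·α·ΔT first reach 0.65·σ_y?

92.3 °C

E = 14490 ksi = 99.91 GPa.
E·α·ΔT = 150.8 MPa ⇒ ΔT = 150.8 / (99.91×10³ × 19.7×10⁻⁶) = 76.62 K.
T = 15.7 + 76.62 = 92.32 °C.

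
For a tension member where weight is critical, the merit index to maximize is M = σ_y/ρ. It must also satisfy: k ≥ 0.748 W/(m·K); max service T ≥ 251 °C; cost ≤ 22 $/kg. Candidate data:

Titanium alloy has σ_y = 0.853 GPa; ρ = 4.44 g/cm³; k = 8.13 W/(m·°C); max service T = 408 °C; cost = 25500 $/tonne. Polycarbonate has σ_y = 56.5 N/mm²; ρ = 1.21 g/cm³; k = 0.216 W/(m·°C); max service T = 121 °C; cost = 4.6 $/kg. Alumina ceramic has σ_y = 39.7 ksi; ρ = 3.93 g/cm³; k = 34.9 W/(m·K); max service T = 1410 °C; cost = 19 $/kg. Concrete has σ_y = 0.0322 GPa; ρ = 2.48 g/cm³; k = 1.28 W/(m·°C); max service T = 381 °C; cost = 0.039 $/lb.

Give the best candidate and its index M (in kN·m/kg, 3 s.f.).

alumina ceramic, M = 69.6 kN·m/kg

Screen on constraints: k ≥ 0.748 W/(m·K); max service T ≥ 251 °C; cost ≤ 22 $/kg. Survivors: alumina ceramic, concrete.
In SI units:
  alumina ceramic: σ_y = 273.7 MPa, ρ = 3930 kg/m³
  concrete: σ_y = 32.20 MPa, ρ = 2480 kg/m³
  alumina ceramic: M = 69.6 kN·m/kg
  concrete: M = 13.0 kN·m/kg
Alumina ceramic has the largest M.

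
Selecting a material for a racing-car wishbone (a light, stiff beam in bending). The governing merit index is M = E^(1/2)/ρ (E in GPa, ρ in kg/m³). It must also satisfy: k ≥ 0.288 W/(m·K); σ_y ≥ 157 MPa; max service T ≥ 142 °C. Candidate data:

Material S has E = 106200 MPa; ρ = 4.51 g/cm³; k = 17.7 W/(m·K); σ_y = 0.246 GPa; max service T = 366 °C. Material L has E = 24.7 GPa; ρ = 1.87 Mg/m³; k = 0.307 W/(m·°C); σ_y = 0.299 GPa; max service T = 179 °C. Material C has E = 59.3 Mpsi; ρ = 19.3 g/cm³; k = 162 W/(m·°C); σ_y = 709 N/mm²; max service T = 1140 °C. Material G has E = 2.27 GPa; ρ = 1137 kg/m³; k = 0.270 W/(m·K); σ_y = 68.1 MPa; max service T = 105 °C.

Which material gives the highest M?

material L

Screen on constraints: k ≥ 0.288 W/(m·K); σ_y ≥ 157 MPa; max service T ≥ 142 °C. Survivors: material S, material L, material C.
Convert each candidate to consistent units, then evaluate M:
  material S: E = 106.2 GPa, ρ = 4510 kg/m³
  material L: E = 24.70 GPa, ρ = 1870 kg/m³
  material C: E = 408.9 GPa, ρ = 19300 kg/m³
  material L: M = 2.66×10⁻³
  material S: M = 2.28×10⁻³
  material C: M = 1.05×10⁻³
The maximum is for material L.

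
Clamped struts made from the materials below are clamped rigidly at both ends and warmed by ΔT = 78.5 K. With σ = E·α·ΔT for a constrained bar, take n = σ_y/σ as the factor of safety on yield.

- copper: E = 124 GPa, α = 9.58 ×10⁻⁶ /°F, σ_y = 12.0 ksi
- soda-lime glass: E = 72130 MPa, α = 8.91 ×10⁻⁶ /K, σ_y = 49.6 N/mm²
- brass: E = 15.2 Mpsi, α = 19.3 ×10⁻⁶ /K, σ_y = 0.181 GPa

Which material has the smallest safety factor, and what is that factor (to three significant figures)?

copper, n = 0.493

With everything in SI (GPa, ×10⁻⁶/K, MPa):
  copper: E = 124.0, α = 17.2, σ_y = 82.74 → σ = 168 MPa, n = 0.493
  soda-lime glass: E = 72.13, α = 8.91, σ_y = 49.60 → σ = 50.5 MPa, n = 0.983
  brass: E = 104.8, α = 19.3, σ_y = 181.0 → σ = 159 MPa, n = 1.14
Copper has the lowest safety factor, n = 0.493.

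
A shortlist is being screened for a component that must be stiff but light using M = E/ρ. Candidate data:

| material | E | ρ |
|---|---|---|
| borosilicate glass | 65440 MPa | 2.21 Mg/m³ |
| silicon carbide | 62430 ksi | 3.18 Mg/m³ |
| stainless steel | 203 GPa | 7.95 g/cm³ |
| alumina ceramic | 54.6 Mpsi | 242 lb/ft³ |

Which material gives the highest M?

After converting to SI:
  borosilicate glass: E = 65.44 GPa, ρ = 2210 kg/m³
  silicon carbide: E = 430.4 GPa, ρ = 3180 kg/m³
  stainless steel: E = 203.0 GPa, ρ = 7950 kg/m³
  alumina ceramic: E = 376.5 GPa, ρ = 3876 kg/m³
  silicon carbide: M = 135 MN·m/kg
  alumina ceramic: M = 97.1 MN·m/kg
  borosilicate glass: M = 29.6 MN·m/kg
  stainless steel: M = 25.5 MN·m/kg
Silicon carbide has the largest M.

silicon carbide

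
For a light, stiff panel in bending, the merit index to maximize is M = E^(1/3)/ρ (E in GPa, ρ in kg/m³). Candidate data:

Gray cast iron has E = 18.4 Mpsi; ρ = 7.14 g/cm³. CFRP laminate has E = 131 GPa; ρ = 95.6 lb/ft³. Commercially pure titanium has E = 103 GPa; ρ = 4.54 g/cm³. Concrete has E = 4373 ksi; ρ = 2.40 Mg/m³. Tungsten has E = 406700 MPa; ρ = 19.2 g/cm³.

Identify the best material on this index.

Putting every candidate on a common basis:
  gray cast iron: E = 126.9 GPa, ρ = 7140 kg/m³
  CFRP laminate: E = 131.0 GPa, ρ = 1531 kg/m³
  commercially pure titanium: E = 103.0 GPa, ρ = 4540 kg/m³
  concrete: E = 30.15 GPa, ρ = 2400 kg/m³
  tungsten: E = 406.7 GPa, ρ = 19200 kg/m³
  CFRP laminate: M = 3.32×10⁻³
  concrete: M = 1.30×10⁻³
  commercially pure titanium: M = 1.03×10⁻³
  gray cast iron: M = 0.704×10⁻³
  tungsten: M = 0.386×10⁻³
CFRP laminate ranks first.

CFRP laminate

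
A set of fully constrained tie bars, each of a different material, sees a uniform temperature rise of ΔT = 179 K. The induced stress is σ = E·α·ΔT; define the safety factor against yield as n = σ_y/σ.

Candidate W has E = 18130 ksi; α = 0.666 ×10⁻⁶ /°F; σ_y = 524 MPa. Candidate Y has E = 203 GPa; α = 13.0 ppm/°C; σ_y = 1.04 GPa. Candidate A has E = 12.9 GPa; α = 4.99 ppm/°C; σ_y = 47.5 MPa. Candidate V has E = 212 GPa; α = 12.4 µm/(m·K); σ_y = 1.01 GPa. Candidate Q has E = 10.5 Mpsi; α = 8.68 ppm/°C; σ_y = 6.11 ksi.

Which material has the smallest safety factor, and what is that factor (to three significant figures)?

Per material, after unit conversion:
  candidate W: E = 125.0, α = 1.20, σ_y = 524.0 → σ = 26.8 MPa, n = 19.5
  candidate Y: E = 203.0, α = 13.0, σ_y = 1040 → σ = 472 MPa, n = 2.20
  candidate A: E = 12.90, α = 4.99, σ_y = 47.50 → σ = 11.5 MPa, n = 4.12
  candidate V: E = 212.0, α = 12.4, σ_y = 1010 → σ = 471 MPa, n = 2.15
  candidate Q: E = 72.39, α = 8.68, σ_y = 42.13 → σ = 112 MPa, n = 0.375
The minimum is candidate Q at n = 0.375.

candidate Q, n = 0.375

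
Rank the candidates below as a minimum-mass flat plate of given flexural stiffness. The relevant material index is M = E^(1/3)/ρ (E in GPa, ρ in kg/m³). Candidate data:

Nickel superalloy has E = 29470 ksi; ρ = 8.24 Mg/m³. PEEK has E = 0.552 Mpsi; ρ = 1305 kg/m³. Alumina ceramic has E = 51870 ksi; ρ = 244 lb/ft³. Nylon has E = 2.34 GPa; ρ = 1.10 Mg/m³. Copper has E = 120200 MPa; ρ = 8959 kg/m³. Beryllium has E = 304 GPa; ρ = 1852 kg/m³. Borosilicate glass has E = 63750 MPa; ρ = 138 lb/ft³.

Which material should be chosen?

In SI units:
  nickel superalloy: E = 203.2 GPa, ρ = 8240 kg/m³
  PEEK: E = 3.806 GPa, ρ = 1305 kg/m³
  alumina ceramic: E = 357.6 GPa, ρ = 3909 kg/m³
  nylon: E = 2.340 GPa, ρ = 1100 kg/m³
  copper: E = 120.2 GPa, ρ = 8959 kg/m³
  beryllium: E = 304.0 GPa, ρ = 1852 kg/m³
  borosilicate glass: E = 63.75 GPa, ρ = 2211 kg/m³
  beryllium: M = 3.63×10⁻³
  alumina ceramic: M = 1.82×10⁻³
  borosilicate glass: M = 1.81×10⁻³
  nylon: M = 1.21×10⁻³
  PEEK: M = 1.20×10⁻³
  nickel superalloy: M = 0.713×10⁻³
  copper: M = 0.551×10⁻³
Highest index: beryllium.

beryllium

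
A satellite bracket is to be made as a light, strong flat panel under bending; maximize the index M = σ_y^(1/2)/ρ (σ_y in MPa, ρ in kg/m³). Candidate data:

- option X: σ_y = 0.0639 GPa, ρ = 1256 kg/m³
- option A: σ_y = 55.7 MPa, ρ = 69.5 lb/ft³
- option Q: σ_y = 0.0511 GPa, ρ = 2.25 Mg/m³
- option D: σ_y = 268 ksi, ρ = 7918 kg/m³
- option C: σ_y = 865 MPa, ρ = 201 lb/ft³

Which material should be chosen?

In SI units:
  option X: σ_y = 63.90 MPa, ρ = 1256 kg/m³
  option A: σ_y = 55.70 MPa, ρ = 1113 kg/m³
  option Q: σ_y = 51.10 MPa, ρ = 2250 kg/m³
  option D: σ_y = 1848 MPa, ρ = 7918 kg/m³
  option C: σ_y = 865.0 MPa, ρ = 3220 kg/m³
  option C: M = 9.13×10⁻³
  option A: M = 6.70×10⁻³
  option X: M = 6.36×10⁻³
  option D: M = 5.43×10⁻³
  option Q: M = 3.18×10⁻³
Option C has the largest M.

option C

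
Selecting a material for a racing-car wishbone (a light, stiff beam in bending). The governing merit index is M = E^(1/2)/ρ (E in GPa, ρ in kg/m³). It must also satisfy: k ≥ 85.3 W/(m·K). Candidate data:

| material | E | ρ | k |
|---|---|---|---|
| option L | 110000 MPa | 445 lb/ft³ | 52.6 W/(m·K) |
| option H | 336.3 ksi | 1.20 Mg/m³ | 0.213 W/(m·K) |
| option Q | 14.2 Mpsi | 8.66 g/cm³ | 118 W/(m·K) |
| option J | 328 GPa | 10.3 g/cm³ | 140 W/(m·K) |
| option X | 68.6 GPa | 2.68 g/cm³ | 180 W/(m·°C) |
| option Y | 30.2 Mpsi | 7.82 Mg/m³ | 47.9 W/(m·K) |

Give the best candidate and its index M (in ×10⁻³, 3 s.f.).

Screen on constraints: k ≥ 85.3 W/(m·K). Survivors: option Q, option J, option X.
Convert each candidate to consistent units, then evaluate M:
  option Q: E = 97.91 GPa, ρ = 8660 kg/m³
  option J: E = 328.0 GPa, ρ = 10300 kg/m³
  option X: E = 68.60 GPa, ρ = 2680 kg/m³
  option X: M = 3.09×10⁻³
  option J: M = 1.76×10⁻³
  option Q: M = 1.14×10⁻³
Highest index: option X.

option X, M = 3.09×10⁻³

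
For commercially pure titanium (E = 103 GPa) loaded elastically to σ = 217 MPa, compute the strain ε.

2.11×10⁻³

ε = σ/E = 217 / 103000 = 2.11×10⁻³.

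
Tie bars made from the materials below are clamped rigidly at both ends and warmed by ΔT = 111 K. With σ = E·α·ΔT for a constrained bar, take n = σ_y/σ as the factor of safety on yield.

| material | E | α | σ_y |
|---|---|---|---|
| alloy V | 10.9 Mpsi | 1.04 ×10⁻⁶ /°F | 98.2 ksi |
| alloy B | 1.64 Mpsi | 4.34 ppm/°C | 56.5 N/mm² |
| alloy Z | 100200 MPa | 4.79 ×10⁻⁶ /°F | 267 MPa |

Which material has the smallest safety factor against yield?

With everything in SI (GPa, ×10⁻⁶/K, MPa):
  alloy V: E = 75.15, α = 1.87, σ_y = 677.1 → σ = 15.6 MPa, n = 43.4
  alloy B: E = 11.31, α = 4.34, σ_y = 56.50 → σ = 5.45 MPa, n = 10.4
  alloy Z: E = 100.2, α = 8.62, σ_y = 267.0 → σ = 95.9 MPa, n = 2.78
The minimum is alloy Z at n = 2.78.

alloy Z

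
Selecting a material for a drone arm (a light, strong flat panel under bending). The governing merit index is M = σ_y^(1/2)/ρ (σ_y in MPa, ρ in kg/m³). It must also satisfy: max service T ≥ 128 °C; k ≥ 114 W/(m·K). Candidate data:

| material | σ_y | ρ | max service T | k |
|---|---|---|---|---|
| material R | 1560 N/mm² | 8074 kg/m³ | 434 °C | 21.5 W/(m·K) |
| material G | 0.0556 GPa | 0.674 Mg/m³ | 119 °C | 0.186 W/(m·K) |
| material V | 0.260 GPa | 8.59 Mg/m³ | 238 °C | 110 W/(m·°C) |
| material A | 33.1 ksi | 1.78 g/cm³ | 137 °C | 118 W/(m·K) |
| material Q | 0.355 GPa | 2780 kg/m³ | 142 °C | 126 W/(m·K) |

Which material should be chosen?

Screen on constraints: max service T ≥ 128 °C; k ≥ 114 W/(m·K). Survivors: material A, material Q.
After converting to SI:
  material A: σ_y = 228.2 MPa, ρ = 1780 kg/m³
  material Q: σ_y = 355.0 MPa, ρ = 2780 kg/m³
  material A: M = 8.49×10⁻³
  material Q: M = 6.78×10⁻³
Material A ranks first.

material A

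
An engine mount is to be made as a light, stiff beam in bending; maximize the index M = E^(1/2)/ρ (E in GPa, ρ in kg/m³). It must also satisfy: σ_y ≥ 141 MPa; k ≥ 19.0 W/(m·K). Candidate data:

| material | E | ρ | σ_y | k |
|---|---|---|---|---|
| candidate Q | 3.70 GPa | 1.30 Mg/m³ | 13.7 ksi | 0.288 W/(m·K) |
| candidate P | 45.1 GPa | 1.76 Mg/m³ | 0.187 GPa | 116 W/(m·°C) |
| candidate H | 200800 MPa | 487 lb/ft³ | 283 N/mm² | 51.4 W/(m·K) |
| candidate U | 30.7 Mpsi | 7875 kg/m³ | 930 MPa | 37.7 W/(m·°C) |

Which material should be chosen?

candidate P

Screen on constraints: σ_y ≥ 141 MPa; k ≥ 19.0 W/(m·K). Survivors: candidate P, candidate H, candidate U.
In SI units:
  candidate P: E = 45.10 GPa, ρ = 1760 kg/m³
  candidate H: E = 200.8 GPa, ρ = 7801 kg/m³
  candidate U: E = 211.7 GPa, ρ = 7875 kg/m³
  candidate P: M = 3.82×10⁻³
  candidate U: M = 1.85×10⁻³
  candidate H: M = 1.82×10⁻³
Candidate P ranks first.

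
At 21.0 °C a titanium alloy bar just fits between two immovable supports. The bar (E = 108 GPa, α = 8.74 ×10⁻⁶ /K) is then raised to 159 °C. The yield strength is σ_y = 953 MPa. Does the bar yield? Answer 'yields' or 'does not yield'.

ΔT = 138.0 K. Constrained thermal stress σ = E·α·ΔT = 108.0×10³ MPa × 8.74×10⁻⁶ × 138.0 = 130 MPa (compressive).
Compare to σ_y = 953 MPa: σ < σ_y, so it does not yield.

does not yield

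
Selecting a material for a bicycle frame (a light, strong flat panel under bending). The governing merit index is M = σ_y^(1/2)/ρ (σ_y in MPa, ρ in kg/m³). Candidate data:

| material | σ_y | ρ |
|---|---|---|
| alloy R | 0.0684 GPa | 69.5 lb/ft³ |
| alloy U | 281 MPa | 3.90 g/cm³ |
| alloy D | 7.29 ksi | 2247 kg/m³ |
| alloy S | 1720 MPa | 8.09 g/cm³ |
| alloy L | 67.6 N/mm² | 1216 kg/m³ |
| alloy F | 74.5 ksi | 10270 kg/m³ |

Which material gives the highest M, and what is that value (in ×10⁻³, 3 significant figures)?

alloy R, M = 7.43×10⁻³

Convert each candidate to consistent units, then evaluate M:
  alloy R: σ_y = 68.40 MPa, ρ = 1113 kg/m³
  alloy U: σ_y = 281.0 MPa, ρ = 3900 kg/m³
  alloy D: σ_y = 50.26 MPa, ρ = 2247 kg/m³
  alloy S: σ_y = 1720 MPa, ρ = 8090 kg/m³
  alloy L: σ_y = 67.60 MPa, ρ = 1216 kg/m³
  alloy F: σ_y = 513.7 MPa, ρ = 10270 kg/m³
  alloy R: M = 7.43×10⁻³
  alloy L: M = 6.76×10⁻³
  alloy S: M = 5.13×10⁻³
  alloy U: M = 4.30×10⁻³
  alloy D: M = 3.16×10⁻³
  alloy F: M = 2.21×10⁻³
Alloy R ranks first.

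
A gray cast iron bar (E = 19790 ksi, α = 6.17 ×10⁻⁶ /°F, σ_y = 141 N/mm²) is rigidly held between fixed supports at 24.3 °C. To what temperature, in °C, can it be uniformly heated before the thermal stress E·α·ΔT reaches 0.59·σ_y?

79.2 °C

E = 19790 ksi = 136.4 GPa.
α = 6.17×10⁻⁶/°F × 9/5 = 11.1×10⁻⁶/K.
σ_y = 141 N/mm² = 141.0 MPa.
E·α·ΔT = 83.19 MPa ⇒ ΔT = 83.19 / (136.4×10³ × 11.1×10⁻⁶) = 54.90 K.
T = 24.3 + 54.90 = 79.20 °C.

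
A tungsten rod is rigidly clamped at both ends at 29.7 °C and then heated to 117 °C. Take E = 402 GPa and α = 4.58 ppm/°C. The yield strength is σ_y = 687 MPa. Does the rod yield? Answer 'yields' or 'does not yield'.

does not yield

ΔT = 87.30 K. Constrained thermal stress σ = E·α·ΔT = 402.0×10³ MPa × 4.58×10⁻⁶ × 87.30 = 161 MPa (compressive).
Compare to σ_y = 687 MPa: σ < σ_y, so it does not yield.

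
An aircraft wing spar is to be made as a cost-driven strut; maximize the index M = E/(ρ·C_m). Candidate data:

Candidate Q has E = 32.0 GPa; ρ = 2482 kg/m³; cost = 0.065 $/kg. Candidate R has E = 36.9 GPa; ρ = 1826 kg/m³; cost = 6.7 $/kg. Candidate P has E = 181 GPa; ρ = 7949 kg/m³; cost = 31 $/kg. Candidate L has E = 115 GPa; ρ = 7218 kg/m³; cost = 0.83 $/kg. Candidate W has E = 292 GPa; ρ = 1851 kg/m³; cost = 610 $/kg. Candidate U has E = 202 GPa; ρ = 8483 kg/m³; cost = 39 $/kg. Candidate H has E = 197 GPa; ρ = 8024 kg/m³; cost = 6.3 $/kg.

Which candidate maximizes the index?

candidate Q

Evaluate M for each candidate:
  candidate Q: M = 198 MN·m per $
  candidate L: M = 19.2 MN·m per $
  candidate H: M = 3.90 MN·m per $
  candidate R: M = 3.02 MN·m per $
  candidate P: M = 0.735 MN·m per $
  candidate U: M = 0.611 MN·m per $
  candidate W: M = 0.259 MN·m per $
Candidate Q has the largest M.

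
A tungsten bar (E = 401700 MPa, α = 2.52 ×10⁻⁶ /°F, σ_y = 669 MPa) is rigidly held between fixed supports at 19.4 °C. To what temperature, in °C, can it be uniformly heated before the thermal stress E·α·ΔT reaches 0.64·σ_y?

E = 401700 MPa = 401.7 GPa.
α = 2.52×10⁻⁶/°F × 9/5 = 4.54×10⁻⁶/K.
E·α·ΔT = 428.2 MPa ⇒ ΔT = 428.2 / (401.7×10³ × 4.54×10⁻⁶) = 235.0 K.
T = 19.4 + 235.0 = 254.4 °C.

254 °C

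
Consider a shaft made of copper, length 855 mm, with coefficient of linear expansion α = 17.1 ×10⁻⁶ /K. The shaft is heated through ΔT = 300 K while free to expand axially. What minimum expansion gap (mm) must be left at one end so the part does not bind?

ΔL = α·L₀·ΔT = 17.1×10⁻⁶ × 855 mm × 300.0 K = 4.39 mm.

4.39 mm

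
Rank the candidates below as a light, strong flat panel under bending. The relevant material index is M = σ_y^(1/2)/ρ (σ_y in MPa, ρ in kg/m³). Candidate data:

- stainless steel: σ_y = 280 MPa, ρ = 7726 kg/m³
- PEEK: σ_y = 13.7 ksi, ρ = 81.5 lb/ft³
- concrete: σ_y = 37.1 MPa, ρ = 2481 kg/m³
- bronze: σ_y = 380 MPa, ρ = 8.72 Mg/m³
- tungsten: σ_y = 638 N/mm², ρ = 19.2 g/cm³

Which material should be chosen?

Putting every candidate on a common basis:
  stainless steel: σ_y = 280.0 MPa, ρ = 7726 kg/m³
  PEEK: σ_y = 94.46 MPa, ρ = 1306 kg/m³
  concrete: σ_y = 37.10 MPa, ρ = 2481 kg/m³
  bronze: σ_y = 380.0 MPa, ρ = 8720 kg/m³
  tungsten: σ_y = 638.0 MPa, ρ = 19200 kg/m³
  PEEK: M = 7.44×10⁻³
  concrete: M = 2.46×10⁻³
  bronze: M = 2.24×10⁻³
  stainless steel: M = 2.17×10⁻³
  tungsten: M = 1.32×10⁻³
The maximum is for PEEK.

PEEK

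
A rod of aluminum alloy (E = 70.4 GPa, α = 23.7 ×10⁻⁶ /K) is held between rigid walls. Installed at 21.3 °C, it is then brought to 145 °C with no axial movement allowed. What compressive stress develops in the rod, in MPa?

206 MPa

ΔT = 123.7 K. Constrained thermal stress σ = E·α·ΔT = 70.40×10³ MPa × 23.7×10⁻⁶ × 123.7 = 206 MPa (compressive).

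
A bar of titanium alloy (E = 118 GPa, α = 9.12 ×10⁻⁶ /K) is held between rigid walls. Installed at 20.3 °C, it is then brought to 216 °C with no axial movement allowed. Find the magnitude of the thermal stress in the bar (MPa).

ΔT = 195.7 K. Constrained thermal stress σ = E·α·ΔT = 118.0×10³ MPa × 9.12×10⁻⁶ × 195.7 = 211 MPa (compressive).

211 MPa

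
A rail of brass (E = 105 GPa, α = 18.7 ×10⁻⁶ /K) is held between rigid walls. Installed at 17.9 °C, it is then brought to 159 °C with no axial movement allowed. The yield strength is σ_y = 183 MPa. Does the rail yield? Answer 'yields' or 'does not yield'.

ΔT = 141.1 K. Constrained thermal stress σ = E·α·ΔT = 105.0×10³ MPa × 18.7×10⁻⁶ × 141.1 = 277 MPa (compressive).
Compare to σ_y = 183 MPa: σ ≥ σ_y, so it yields.

yields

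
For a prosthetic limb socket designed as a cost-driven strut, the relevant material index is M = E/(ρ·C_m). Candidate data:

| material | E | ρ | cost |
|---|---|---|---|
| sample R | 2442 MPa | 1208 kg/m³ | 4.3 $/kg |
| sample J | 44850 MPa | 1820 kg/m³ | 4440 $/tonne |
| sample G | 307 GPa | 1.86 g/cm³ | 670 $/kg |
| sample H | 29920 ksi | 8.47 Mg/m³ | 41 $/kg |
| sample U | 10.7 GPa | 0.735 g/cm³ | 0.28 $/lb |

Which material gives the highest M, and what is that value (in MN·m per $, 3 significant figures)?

sample U, M = 23.6 MN·m per $

Convert each candidate to consistent units, then evaluate M:
  sample R: E = 2.442 GPa, ρ = 1208 kg/m³, cost = 4.300 $/kg
  sample J: E = 44.85 GPa, ρ = 1820 kg/m³, cost = 4.440 $/kg
  sample G: E = 307.0 GPa, ρ = 1860 kg/m³, cost = 670.0 $/kg
  sample H: E = 206.3 GPa, ρ = 8470 kg/m³, cost = 41.00 $/kg
  sample U: E = 10.70 GPa, ρ = 735.0 kg/m³, cost = 0.6173 $/kg
  sample U: M = 23.6 MN·m per $
  sample J: M = 5.55 MN·m per $
  sample H: M = 0.594 MN·m per $
  sample R: M = 0.470 MN·m per $
  sample G: M = 0.246 MN·m per $
Sample U has the largest M.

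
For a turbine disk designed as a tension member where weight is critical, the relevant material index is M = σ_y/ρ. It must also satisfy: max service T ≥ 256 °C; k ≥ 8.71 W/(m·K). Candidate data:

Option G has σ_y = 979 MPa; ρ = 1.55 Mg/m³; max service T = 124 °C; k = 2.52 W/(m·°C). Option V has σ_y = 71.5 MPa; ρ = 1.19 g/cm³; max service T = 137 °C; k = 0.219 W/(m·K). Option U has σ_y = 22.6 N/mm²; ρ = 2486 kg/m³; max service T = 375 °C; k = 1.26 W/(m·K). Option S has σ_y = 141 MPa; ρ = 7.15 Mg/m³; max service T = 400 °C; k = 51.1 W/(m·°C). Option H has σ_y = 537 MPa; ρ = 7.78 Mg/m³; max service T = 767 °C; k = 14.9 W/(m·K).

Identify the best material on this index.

Screen on constraints: max service T ≥ 256 °C; k ≥ 8.71 W/(m·K). Survivors: option S, option H.
In SI units:
  option S: σ_y = 141.0 MPa, ρ = 7150 kg/m³
  option H: σ_y = 537.0 MPa, ρ = 7780 kg/m³
  option H: M = 69.0 kN·m/kg
  option S: M = 19.7 kN·m/kg
The maximum is for option H.

option H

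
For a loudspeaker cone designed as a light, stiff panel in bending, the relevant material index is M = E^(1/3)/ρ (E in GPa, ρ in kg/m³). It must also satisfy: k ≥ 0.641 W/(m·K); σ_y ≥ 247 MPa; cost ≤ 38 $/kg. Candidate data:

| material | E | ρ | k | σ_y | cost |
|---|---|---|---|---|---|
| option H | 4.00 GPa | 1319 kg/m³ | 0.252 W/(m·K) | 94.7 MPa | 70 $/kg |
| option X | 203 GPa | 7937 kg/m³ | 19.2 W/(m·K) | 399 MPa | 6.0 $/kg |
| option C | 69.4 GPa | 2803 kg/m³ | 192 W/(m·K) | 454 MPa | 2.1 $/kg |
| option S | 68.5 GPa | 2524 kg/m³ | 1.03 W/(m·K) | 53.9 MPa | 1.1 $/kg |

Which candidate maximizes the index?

Screen on constraints: k ≥ 0.641 W/(m·K); σ_y ≥ 247 MPa; cost ≤ 38 $/kg. Survivors: option X, option C.
Computing M directly (units already consistent):
  option C: M = 1.47×10⁻³
  option X: M = 0.740×10⁻³
Highest index: option C.

option C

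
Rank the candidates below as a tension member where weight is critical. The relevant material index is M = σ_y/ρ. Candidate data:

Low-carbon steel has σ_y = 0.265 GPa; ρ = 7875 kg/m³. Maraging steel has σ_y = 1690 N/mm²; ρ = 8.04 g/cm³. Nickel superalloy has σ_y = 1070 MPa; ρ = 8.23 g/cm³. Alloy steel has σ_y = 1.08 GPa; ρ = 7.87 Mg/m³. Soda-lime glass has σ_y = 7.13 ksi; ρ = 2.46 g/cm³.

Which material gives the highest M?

After converting to SI:
  low-carbon steel: σ_y = 265.0 MPa, ρ = 7875 kg/m³
  maraging steel: σ_y = 1690 MPa, ρ = 8040 kg/m³
  nickel superalloy: σ_y = 1070 MPa, ρ = 8230 kg/m³
  alloy steel: σ_y = 1080 MPa, ρ = 7870 kg/m³
  soda-lime glass: σ_y = 49.16 MPa, ρ = 2460 kg/m³
  maraging steel: M = 210 kN·m/kg
  alloy steel: M = 137 kN·m/kg
  nickel superalloy: M = 130 kN·m/kg
  low-carbon steel: M = 33.7 kN·m/kg
  soda-lime glass: M = 20.0 kN·m/kg
Highest index: maraging steel.

maraging steel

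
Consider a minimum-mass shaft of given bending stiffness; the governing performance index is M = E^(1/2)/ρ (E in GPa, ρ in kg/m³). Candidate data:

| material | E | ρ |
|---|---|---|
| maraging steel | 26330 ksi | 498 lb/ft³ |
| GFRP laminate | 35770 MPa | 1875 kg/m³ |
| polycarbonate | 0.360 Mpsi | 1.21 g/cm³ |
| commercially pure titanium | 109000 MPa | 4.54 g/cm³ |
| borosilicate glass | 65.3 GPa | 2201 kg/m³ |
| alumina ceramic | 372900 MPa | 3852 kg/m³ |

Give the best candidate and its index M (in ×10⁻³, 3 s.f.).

Convert each candidate to consistent units, then evaluate M:
  maraging steel: E = 181.5 GPa, ρ = 7977 kg/m³
  GFRP laminate: E = 35.77 GPa, ρ = 1875 kg/m³
  polycarbonate: E = 2.482 GPa, ρ = 1210 kg/m³
  commercially pure titanium: E = 109.0 GPa, ρ = 4540 kg/m³
  borosilicate glass: E = 65.30 GPa, ρ = 2201 kg/m³
  alumina ceramic: E = 372.9 GPa, ρ = 3852 kg/m³
  alumina ceramic: M = 5.01×10⁻³
  borosilicate glass: M = 3.67×10⁻³
  GFRP laminate: M = 3.19×10⁻³
  commercially pure titanium: M = 2.30×10⁻³
  maraging steel: M = 1.69×10⁻³
  polycarbonate: M = 1.30×10⁻³
The maximum is for alumina ceramic.

alumina ceramic, M = 5.01×10⁻³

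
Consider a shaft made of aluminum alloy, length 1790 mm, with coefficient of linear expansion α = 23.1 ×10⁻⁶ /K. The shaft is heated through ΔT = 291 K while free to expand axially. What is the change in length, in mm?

ΔL = α·L₀·ΔT = 23.1×10⁻⁶ × 1790 mm × 291.0 K = 12.0 mm.

12.0 mm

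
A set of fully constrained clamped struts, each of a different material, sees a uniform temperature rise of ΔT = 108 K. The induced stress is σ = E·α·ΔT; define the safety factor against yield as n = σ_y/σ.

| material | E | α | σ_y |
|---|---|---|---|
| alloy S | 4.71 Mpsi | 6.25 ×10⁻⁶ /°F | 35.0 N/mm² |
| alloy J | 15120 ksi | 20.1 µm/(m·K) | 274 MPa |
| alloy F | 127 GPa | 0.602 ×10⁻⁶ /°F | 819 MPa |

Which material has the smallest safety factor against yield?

With everything in SI (GPa, ×10⁻⁶/K, MPa):
  alloy S: E = 32.47, α = 11.2, σ_y = 35.00 → σ = 39.5 MPa, n = 0.887
  alloy J: E = 104.2, α = 20.1, σ_y = 274.0 → σ = 226 MPa, n = 1.21
  alloy F: E = 127.0, α = 1.08, σ_y = 819.0 → σ = 14.9 MPa, n = 55.1
The minimum is alloy S at n = 0.887.

alloy S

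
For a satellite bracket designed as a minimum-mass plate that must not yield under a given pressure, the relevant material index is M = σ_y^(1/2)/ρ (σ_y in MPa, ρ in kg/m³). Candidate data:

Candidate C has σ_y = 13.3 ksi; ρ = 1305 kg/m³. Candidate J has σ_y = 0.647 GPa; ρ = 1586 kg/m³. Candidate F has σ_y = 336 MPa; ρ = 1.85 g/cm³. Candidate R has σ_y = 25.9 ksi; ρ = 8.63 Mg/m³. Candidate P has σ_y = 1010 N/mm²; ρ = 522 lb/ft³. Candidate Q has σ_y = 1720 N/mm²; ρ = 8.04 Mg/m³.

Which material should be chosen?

candidate J

In SI units:
  candidate C: σ_y = 91.70 MPa, ρ = 1305 kg/m³
  candidate J: σ_y = 647.0 MPa, ρ = 1586 kg/m³
  candidate F: σ_y = 336.0 MPa, ρ = 1850 kg/m³
  candidate R: σ_y = 178.6 MPa, ρ = 8630 kg/m³
  candidate P: σ_y = 1010 MPa, ρ = 8362 kg/m³
  candidate Q: σ_y = 1720 MPa, ρ = 8040 kg/m³
  candidate J: M = 16.0×10⁻³
  candidate F: M = 9.91×10⁻³
  candidate C: M = 7.34×10⁻³
  candidate Q: M = 5.16×10⁻³
  candidate P: M = 3.80×10⁻³
  candidate R: M = 1.55×10⁻³
Candidate J has the largest M.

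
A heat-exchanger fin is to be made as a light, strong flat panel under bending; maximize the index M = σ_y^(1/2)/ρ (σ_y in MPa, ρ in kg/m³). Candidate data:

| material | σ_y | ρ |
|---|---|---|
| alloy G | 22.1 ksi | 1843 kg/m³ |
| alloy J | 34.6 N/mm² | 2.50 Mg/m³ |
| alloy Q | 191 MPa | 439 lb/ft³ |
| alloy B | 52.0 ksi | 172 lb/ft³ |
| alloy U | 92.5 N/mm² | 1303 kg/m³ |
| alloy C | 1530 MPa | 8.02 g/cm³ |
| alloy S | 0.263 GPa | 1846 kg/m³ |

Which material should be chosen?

alloy S

After converting to SI:
  alloy G: σ_y = 152.4 MPa, ρ = 1843 kg/m³
  alloy J: σ_y = 34.60 MPa, ρ = 2500 kg/m³
  alloy Q: σ_y = 191.0 MPa, ρ = 7032 kg/m³
  alloy B: σ_y = 358.5 MPa, ρ = 2755 kg/m³
  alloy U: σ_y = 92.50 MPa, ρ = 1303 kg/m³
  alloy C: σ_y = 1530 MPa, ρ = 8020 kg/m³
  alloy S: σ_y = 263.0 MPa, ρ = 1846 kg/m³
  alloy S: M = 8.79×10⁻³
  alloy U: M = 7.38×10⁻³
  alloy B: M = 6.87×10⁻³
  alloy G: M = 6.70×10⁻³
  alloy C: M = 4.88×10⁻³
  alloy J: M = 2.35×10⁻³
  alloy Q: M = 1.97×10⁻³
Highest index: alloy S.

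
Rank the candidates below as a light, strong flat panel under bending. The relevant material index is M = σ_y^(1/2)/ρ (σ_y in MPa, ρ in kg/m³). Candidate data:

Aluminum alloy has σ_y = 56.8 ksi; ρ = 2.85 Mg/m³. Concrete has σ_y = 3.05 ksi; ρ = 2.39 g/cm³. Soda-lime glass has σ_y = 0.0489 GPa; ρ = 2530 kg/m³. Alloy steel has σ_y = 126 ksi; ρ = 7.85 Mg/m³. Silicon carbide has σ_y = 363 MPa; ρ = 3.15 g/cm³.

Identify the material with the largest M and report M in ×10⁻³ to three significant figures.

aluminum alloy, M = 6.94×10⁻³

Convert each candidate to consistent units, then evaluate M:
  aluminum alloy: σ_y = 391.6 MPa, ρ = 2850 kg/m³
  concrete: σ_y = 21.03 MPa, ρ = 2390 kg/m³
  soda-lime glass: σ_y = 48.90 MPa, ρ = 2530 kg/m³
  alloy steel: σ_y = 868.7 MPa, ρ = 7850 kg/m³
  silicon carbide: σ_y = 363.0 MPa, ρ = 3150 kg/m³
  aluminum alloy: M = 6.94×10⁻³
  silicon carbide: M = 6.05×10⁻³
  alloy steel: M = 3.75×10⁻³
  soda-lime glass: M = 2.76×10⁻³
  concrete: M = 1.92×10⁻³
Aluminum alloy ranks first.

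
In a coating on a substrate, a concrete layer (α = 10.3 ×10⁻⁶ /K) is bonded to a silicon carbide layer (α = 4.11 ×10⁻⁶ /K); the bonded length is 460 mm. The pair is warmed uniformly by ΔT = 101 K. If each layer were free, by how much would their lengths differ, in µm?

288 µm

Δα = |10.3 − 4.11|×10⁻⁶/K = 6.19×10⁻⁶/K.
ΔL_mismatch = Δα·L·ΔT = 6.19×10⁻⁶ × 460.0 mm × 101.0 K = 288 µm.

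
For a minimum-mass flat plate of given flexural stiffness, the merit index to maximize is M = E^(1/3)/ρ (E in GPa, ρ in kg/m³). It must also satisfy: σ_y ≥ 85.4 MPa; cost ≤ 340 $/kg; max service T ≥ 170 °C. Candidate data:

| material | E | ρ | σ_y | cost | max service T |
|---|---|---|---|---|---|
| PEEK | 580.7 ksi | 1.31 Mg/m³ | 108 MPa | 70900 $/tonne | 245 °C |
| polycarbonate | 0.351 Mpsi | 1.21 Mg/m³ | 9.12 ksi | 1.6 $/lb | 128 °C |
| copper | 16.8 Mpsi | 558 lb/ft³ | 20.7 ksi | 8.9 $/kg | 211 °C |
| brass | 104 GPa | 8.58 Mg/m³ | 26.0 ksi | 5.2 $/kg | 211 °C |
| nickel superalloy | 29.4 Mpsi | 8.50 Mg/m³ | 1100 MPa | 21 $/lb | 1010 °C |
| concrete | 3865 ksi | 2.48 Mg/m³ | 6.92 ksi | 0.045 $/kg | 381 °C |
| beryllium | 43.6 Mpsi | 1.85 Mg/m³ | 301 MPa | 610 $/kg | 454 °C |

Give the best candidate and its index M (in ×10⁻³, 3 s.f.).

Screen on constraints: σ_y ≥ 85.4 MPa; cost ≤ 340 $/kg; max service T ≥ 170 °C. Survivors: PEEK, copper, brass, nickel superalloy.
Putting every candidate on a common basis:
  PEEK: E = 4.004 GPa, ρ = 1310 kg/m³
  copper: E = 115.8 GPa, ρ = 8938 kg/m³
  brass: E = 104.0 GPa, ρ = 8580 kg/m³
  nickel superalloy: E = 202.7 GPa, ρ = 8500 kg/m³
  PEEK: M = 1.21×10⁻³
  nickel superalloy: M = 0.691×10⁻³
  brass: M = 0.548×10⁻³
  copper: M = 0.545×10⁻³
PEEK ranks first.

PEEK, M = 1.21×10⁻³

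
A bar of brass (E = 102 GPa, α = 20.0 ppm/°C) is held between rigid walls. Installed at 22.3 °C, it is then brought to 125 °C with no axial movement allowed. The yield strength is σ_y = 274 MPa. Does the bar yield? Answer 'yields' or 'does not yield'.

ΔT = 102.7 K. Constrained thermal stress σ = E·α·ΔT = 102.0×10³ MPa × 20.0×10⁻⁶ × 102.7 = 210 MPa (compressive).
Compare to σ_y = 274 MPa: σ < σ_y, so it does not yield.

does not yield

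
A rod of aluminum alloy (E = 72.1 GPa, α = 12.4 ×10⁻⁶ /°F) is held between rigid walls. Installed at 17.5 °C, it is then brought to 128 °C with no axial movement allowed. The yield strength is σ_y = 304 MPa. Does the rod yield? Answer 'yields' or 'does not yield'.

α = 12.4×10⁻⁶/°F × 9/5 = 22.3×10⁻⁶/K.
ΔT = 110.5 K. Constrained thermal stress σ = E·α·ΔT = 72.10×10³ MPa × 22.3×10⁻⁶ × 110.5 = 178 MPa (compressive).
Compare to σ_y = 304 MPa: σ < σ_y, so it does not yield.

does not yield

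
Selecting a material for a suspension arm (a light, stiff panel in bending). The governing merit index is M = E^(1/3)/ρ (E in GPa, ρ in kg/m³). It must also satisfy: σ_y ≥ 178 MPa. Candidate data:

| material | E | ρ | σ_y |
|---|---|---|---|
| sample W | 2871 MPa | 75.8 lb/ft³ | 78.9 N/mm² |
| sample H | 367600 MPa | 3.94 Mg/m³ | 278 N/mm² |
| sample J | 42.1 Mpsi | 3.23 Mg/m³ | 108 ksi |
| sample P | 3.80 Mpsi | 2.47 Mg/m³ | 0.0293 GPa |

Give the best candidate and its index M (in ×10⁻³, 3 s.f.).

sample J, M = 2.05×10⁻³

Screen on constraints: σ_y ≥ 178 MPa. Survivors: sample H, sample J.
Putting every candidate on a common basis:
  sample H: E = 367.6 GPa, ρ = 3940 kg/m³
  sample J: E = 290.3 GPa, ρ = 3230 kg/m³
  sample J: M = 2.05×10⁻³
  sample H: M = 1.82×10⁻³
The maximum is for sample J.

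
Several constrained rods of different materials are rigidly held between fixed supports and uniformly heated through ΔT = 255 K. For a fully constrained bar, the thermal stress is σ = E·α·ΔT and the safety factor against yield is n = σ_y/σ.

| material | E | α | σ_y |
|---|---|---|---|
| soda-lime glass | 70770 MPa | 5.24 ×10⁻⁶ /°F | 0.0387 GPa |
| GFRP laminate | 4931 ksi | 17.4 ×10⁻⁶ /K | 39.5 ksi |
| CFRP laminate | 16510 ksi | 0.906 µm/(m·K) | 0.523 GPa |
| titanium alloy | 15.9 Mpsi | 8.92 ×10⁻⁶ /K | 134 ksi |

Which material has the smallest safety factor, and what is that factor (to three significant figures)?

In consistent units (E in GPa, α in ×10⁻⁶/K, σ_y in MPa):
  soda-lime glass: E = 70.77, α = 9.43, σ_y = 38.70 → σ = 170 MPa, n = 0.227
  GFRP laminate: E = 34.00, α = 17.4, σ_y = 272.3 → σ = 151 MPa, n = 1.81
  CFRP laminate: E = 113.8, α = 0.906, σ_y = 523.0 → σ = 26.3 MPa, n = 19.9
  titanium alloy: E = 109.6, α = 8.92, σ_y = 923.9 → σ = 249 MPa, n = 3.71
Smallest n: soda-lime glass with n = 0.227.

soda-lime glass, n = 0.227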